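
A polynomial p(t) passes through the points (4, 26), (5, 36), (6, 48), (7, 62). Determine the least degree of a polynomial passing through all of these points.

2

Forward differences of the values at t = 4, 5, 6, 7:
  p  : 26  36  48  62
  Δ  : 10  12  14
  Δ^2: 2  2
  Δ^3: 0
The second differences are constant (2) and nonzero, while all higher differences vanish, so the minimal degree is 2.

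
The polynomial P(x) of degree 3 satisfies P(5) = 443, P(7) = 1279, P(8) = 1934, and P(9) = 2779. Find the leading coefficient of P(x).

Write P(x) = ax^3 + bx^2 + cx + d. Substituting each data point gives a linear system:
  125a + 25b + 5c + d = 443
  343a + 49b + 7c + d = 1279
  512a + 64b + 8c + d = 1934
  729a + 81b + 9c + d = 2779
Solving the system yields a = 4, b = -1, c = -6, d = -2.
So P(x) = 4x^3 - x^2 - 6x - 2.
The leading coefficient is 4.

4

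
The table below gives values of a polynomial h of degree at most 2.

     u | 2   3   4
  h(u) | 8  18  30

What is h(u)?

Write h(u) = au^2 + bu + c. Substituting each data point gives a linear system:
  4a + 2b + c = 8
  9a + 3b + c = 18
  16a + 4b + c = 30
Solving the system yields a = 1, b = 5, c = -6.
So h(u) = u² + 5u - 6.
Check: h(3) = 18. ✓

h(u) = u^2 + 5u - 6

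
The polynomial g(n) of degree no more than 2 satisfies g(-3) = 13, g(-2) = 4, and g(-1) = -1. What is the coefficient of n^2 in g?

Write g(n) = an^2 + bn + c. Substituting each data point gives a linear system:
  9a - 3b + c = 13
  4a - 2b + c = 4
  a - b + c = -1
Solving the system yields a = 2, b = 1, c = -2.
So g(n) = 2n^2 + n - 2.
The leading coefficient is 2.

2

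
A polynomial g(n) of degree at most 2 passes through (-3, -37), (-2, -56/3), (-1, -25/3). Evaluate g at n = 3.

Using the Lagrange interpolation formula with nodes -3, -2, -1:
  L_0(n) = (n + 2)(n + 1) / 2
  L_1(n) = (n + 3)(n + 1) / -1
  L_2(n) = (n + 3)(n + 2) / 2
Then g(n) = -37·L_0(n) - 56/3·L_1(n) - 25/3·L_2(n).
Expanding and collecting terms gives g(n) = -4n^2 - (5/3)n - 6.
Evaluating at n = 3: g(3) = -47.

-47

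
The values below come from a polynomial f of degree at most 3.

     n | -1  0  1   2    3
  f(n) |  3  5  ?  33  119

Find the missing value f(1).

On equispaced nodes a degree-3 polynomial has vanishing fourth forward difference, so
  f(-1) - 4·f(0) + 6·f(1) - 4·f(2) + f(3) = 0.
Substituting the known values and solving for f(1):
  6·f(1) = 30
  f(1) = 5.

5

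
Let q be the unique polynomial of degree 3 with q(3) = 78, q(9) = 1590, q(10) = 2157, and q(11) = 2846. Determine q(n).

Write q(n) = an^3 + bn^2 + cn + d. Substituting each data point gives a linear system:
  27a + 9b + 3c + d = 78
  729a + 81b + 9c + d = 1590
  1000a + 100b + 10c + d = 2157
  1331a + 121b + 11c + d = 2846
Solving the system yields a = 2, b = 1, c = 6, d = -3.
So q(n) = 2n^3 + n^2 + 6n - 3.
Check: q(10) = 2157. ✓

q(n) = 2n^3 + n^2 + 6n - 3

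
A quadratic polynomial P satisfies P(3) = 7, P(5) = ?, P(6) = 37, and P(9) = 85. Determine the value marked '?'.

25

The 3 known points determine the degree-2 polynomial uniquely.
Write P(u) = au^2 + bu + c. Substituting each data point gives a linear system:
  9a + 3b + c = 7
  36a + 6b + c = 37
  81a + 9b + c = 85
Solving the system yields a = 1, b = 1, c = -5.
So P(u) = u^2 + u - 5.
Then P(5) = 25.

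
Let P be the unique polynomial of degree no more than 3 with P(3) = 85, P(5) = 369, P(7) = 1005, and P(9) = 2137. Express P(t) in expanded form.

Write P(t) = at^3 + bt^2 + ct + d. Substituting each data point gives a linear system:
  27a + 9b + 3c + d = 85
  125a + 25b + 5c + d = 369
  343a + 49b + 7c + d = 1005
  729a + 81b + 9c + d = 2137
Solving the system yields a = 3, b = -1, c = 3, d = 4.
So P(t) = 3t³ - t² + 3t + 4.
Check: P(9) = 2137. ✓

P(t) = 3t^3 - t^2 + 3t + 4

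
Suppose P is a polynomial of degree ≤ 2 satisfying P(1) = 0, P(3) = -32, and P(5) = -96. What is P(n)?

Write P(n) = an^2 + bn + c. Substituting each data point gives a linear system:
  a + b + c = 0
  9a + 3b + c = -32
  25a + 5b + c = -96
Solving the system yields a = -4, b = 0, c = 4.
So P(n) = -4n² + 4.
Check: P(3) = -32. ✓

P(n) = -4n^2 + 4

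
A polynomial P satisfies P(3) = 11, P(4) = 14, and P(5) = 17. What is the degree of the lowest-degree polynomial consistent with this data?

Forward differences of the values at n = 3, 4, 5:
  P  : 11  14  17
  Δ  : 3  3
  Δ^2: 0
The first differences are constant (3) and nonzero, while all higher differences vanish, so the minimal degree is 1.

1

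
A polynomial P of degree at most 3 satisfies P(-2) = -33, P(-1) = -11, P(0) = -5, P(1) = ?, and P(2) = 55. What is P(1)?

The 4 known points determine the degree-3 polynomial uniquely.
Write P(s) = as^3 + bs^2 + cs + d. Substituting each data point gives a linear system:
  -8a + 4b - 2c + d = -33
  -a + b - c + d = -11
  d = -5
  8a + 4b + 2c + d = 55
Solving the system yields a = 4, b = 4, c = 6, d = -5.
So P(s) = 4s^3 + 4s^2 + 6s - 5.
Then P(1) = 9.

9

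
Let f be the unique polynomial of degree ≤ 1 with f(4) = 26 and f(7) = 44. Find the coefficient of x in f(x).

6

Write f(x) = ax + b. Substituting each data point gives a linear system:
  4a + b = 26
  7a + b = 44
Solving the system yields a = 6, b = 2.
So f(x) = 6x + 2.
The leading coefficient is 6.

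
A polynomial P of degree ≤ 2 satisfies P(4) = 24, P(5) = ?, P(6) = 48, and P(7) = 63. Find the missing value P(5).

35

On equispaced nodes a degree-2 polynomial has vanishing third forward difference, so
  - P(4) + 3·P(5) - 3·P(6) + P(7) = 0.
Substituting the known values and solving for P(5):
  3·P(5) = 105
  P(5) = 35.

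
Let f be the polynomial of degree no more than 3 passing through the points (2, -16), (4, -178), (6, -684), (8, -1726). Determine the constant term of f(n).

Write f(n) = an^3 + bn^2 + cn + d. Substituting each data point gives a linear system:
  8a + 4b + 2c + d = -16
  64a + 16b + 4c + d = -178
  216a + 36b + 6c + d = -684
  512a + 64b + 8c + d = -1726
Solving the system yields a = -4, b = 5, c = 1, d = -6.
So f(n) = -4n³ + 5n² + n - 6.
The constant term is -6.

-6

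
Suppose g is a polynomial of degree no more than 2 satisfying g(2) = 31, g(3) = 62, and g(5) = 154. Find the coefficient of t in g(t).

Write g(t) = at^2 + bt + c. Substituting each data point gives a linear system:
  4a + 2b + c = 31
  9a + 3b + c = 62
  25a + 5b + c = 154
Solving the system yields a = 5, b = 6, c = -1.
So g(t) = 5t^2 + 6t - 1.
The coefficient of t is 6.

6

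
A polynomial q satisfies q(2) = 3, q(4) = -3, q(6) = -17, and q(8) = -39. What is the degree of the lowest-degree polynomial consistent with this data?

2

Forward differences of the values at n = 2, 4, 6, 8:
  q  : 3  -3  -17  -39
  Δ  : -6  -14  -22
  Δ^2: -8  -8
  Δ^3: 0
The second differences are constant (-8) and nonzero, while all higher differences vanish, so the minimal degree is 2.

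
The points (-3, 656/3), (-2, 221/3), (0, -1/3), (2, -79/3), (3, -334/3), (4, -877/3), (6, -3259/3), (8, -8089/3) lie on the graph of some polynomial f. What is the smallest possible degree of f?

Divided differences on the nodes -3, -2, 0, 2, 3, 4, 6, 8:
  order 0: 656/3  221/3  -1/3  -79/3  -334/3  -877/3  -3259/3  -8089/3
  order 1: -145  -37  -13  -85  -181  -397  -805
  order 2: 36  6  -24  -48  -72  -102
  order 3: -6  -6  -6  -6  -6
  order 4: 0  0  0  0
  order 5: 0  0  0
  order 6: 0  0
  order 7: 0
The order-3 divided differences are all -6 (nonzero) and every higher order vanishes, so the data lies on a polynomial of degree exactly 3.

3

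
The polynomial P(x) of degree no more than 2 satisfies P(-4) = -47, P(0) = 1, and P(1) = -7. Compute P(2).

-23

Using the Lagrange interpolation formula with nodes -4, 0, 1:
  L_0(x) = x(x - 1) / 20
  L_1(x) = (x + 4)(x - 1) / -4
  L_2(x) = (x + 4)x / 5
Then P(x) = -47·L_0(x) + 1·L_1(x) - 7·L_2(x).
Expanding and collecting terms gives P(x) = -4x² - 4x + 1.
Evaluating at x = 2: P(2) = -23.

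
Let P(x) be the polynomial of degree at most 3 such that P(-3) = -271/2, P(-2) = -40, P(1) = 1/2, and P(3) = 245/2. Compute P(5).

1201/2

Using the Lagrange interpolation formula with nodes -3, -2, 1, 3:
  L_0(x) = (x + 2)(x - 1)(x - 3) / -24
  L_1(x) = (x + 3)(x - 1)(x - 3) / 15
  L_2(x) = (x + 3)(x + 2)(x - 3) / -24
  L_3(x) = (x + 3)(x + 2)(x - 1) / 60
Then P(x) = -271/2·L_0(x) - 40·L_1(x) + 1/2·L_2(x) + 245/2·L_3(x).
Expanding and collecting terms gives P(x) = 5x^3 - (1/2)x^2 - 2x - 2.
Evaluating at x = 5: P(5) = 1201/2.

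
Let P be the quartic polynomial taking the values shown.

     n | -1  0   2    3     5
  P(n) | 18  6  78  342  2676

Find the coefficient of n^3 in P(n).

-5

Write P(n) = an^4 + bn^3 + cn^2 + dn + e. Substituting each data point gives a linear system:
  a - b + c - d + e = 18
  e = 6
  16a + 8b + 4c + 2d + e = 78
  81a + 27b + 9c + 3d + e = 342
  625a + 125b + 25c + 5d + e = 2676
Solving the system yields a = 5, b = -5, c = 6, d = 4, e = 6.
So P(n) = 5n^4 - 5n^3 + 6n^2 + 4n + 6.
The coefficient of n^3 is -5.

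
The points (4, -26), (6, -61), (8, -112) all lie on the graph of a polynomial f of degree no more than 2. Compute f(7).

-169/2

Forward differences of the values at t = 4, 6, 8:
  f  : -26  -61  -112
  Δ  : -35  -51
  Δ^2: -16
The second differences are constant, confirming degree 2.
Interpolating (Newton forward form) and evaluating at t = 7 gives f(7) = -169/2.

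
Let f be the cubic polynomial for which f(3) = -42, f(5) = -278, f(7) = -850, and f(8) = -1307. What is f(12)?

Using the Lagrange interpolation formula with nodes 3, 5, 7, 8:
  L_0(t) = (t - 5)(t - 7)(t - 8) / -40
  L_1(t) = (t - 3)(t - 7)(t - 8) / 12
  L_2(t) = (t - 3)(t - 5)(t - 8) / -8
  L_3(t) = (t - 3)(t - 5)(t - 7) / 15
Then f(t) = -42·L_0(t) - 278·L_1(t) - 850·L_2(t) - 1307·L_3(t).
Expanding and collecting terms gives f(t) = -3t^3 + 3t^2 + 5t - 3.
Evaluating at t = 12: f(12) = -4695.

-4695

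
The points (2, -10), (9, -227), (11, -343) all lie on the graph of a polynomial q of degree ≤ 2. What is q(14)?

-562

Using the Lagrange interpolation formula with nodes 2, 9, 11:
  L_0(n) = (n - 9)(n - 11) / 63
  L_1(n) = (n - 2)(n - 11) / -14
  L_2(n) = (n - 2)(n - 9) / 18
Then q(n) = -10·L_0(n) - 227·L_1(n) - 343·L_2(n).
Expanding and collecting terms gives q(n) = -3n² + 2n - 2.
Evaluating at n = 14: q(14) = -562.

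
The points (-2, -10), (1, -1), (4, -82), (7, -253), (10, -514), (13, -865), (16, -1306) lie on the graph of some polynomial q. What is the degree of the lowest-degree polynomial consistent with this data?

Forward differences of the values at s = -2, 1, 4, 7, 10, 13, 16:
  q  : -10  -1  -82  -253  -514  -865  -1306
  Δ  : 9  -81  -171  -261  -351  -441
  Δ^2: -90  -90  -90  -90  -90
  Δ^3: 0  0  0  0
  Δ^4: 0  0  0
  Δ^5: 0  0
  Δ^6: 0
The second differences are constant (-90) and nonzero, while all higher differences vanish, so the minimal degree is 2.

2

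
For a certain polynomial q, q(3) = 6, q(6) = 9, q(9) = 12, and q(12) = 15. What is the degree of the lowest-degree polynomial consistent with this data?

Forward differences of the values at t = 3, 6, 9, 12:
  q  : 6  9  12  15
  Δ  : 3  3  3
  Δ^2: 0  0
  Δ^3: 0
The first differences are constant (3) and nonzero, while all higher differences vanish, so the minimal degree is 1.

1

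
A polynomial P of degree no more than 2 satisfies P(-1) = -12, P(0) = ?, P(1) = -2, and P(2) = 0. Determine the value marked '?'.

-6

The 3 known points determine the degree-2 polynomial uniquely.
Write P(x) = ax^2 + bx + c. Substituting each data point gives a linear system:
  a - b + c = -12
  a + b + c = -2
  4a + 2b + c = 0
Solving the system yields a = -1, b = 5, c = -6.
So P(x) = -x² + 5x - 6.
Then P(0) = -6.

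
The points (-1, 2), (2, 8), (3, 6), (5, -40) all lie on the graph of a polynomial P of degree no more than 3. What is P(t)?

Write P(t) = at^3 + bt^2 + ct + d. Substituting each data point gives a linear system:
  -a + b - c + d = 2
  8a + 4b + 2c + d = 8
  27a + 9b + 3c + d = 6
  125a + 25b + 5c + d = -40
Solving the system yields a = -1, b = 3, c = 2, d = 0.
So P(t) = -t³ + 3t² + 2t.
Check: P(5) = -40. ✓

P(t) = -t^3 + 3t^2 + 2t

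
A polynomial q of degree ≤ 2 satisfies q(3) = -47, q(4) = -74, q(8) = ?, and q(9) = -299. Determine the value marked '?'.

The 3 known points determine the degree-2 polynomial uniquely.
Write q(x) = ax^2 + bx + c. Substituting each data point gives a linear system:
  9a + 3b + c = -47
  16a + 4b + c = -74
  81a + 9b + c = -299
Solving the system yields a = -3, b = -6, c = -2.
So q(x) = -3x^2 - 6x - 2.
Then q(8) = -242.

-242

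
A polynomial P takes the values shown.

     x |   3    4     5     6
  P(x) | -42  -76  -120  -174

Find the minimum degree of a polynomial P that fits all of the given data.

Forward differences of the values at x = 3, 4, 5, 6:
  P  : -42  -76  -120  -174
  Δ  : -34  -44  -54
  Δ^2: -10  -10
  Δ^3: 0
The second differences are constant (-10) and nonzero, while all higher differences vanish, so the minimal degree is 2.

2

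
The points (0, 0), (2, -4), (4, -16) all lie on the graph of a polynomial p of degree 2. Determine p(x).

p(x) = -x^2

Write p(x) = ax^2 + bx + c. Substituting each data point gives a linear system:
  c = 0
  4a + 2b + c = -4
  16a + 4b + c = -16
Solving the system yields a = -1, b = 0, c = 0.
So p(x) = -x².
Check: p(2) = -4. ✓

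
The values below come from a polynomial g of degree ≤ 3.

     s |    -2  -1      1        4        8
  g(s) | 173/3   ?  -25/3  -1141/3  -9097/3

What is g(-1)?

The 4 known points determine the degree-3 polynomial uniquely.
Write g(s) = as^3 + bs^2 + cs + d. Substituting each data point gives a linear system:
  -8a + 4b - 2c + d = 173/3
  a + b + c + d = -25/3
  64a + 16b + 4c + d = -1141/3
  512a + 64b + 8c + d = -9097/3
Solving the system yields a = -6, b = 1, c = -3, d = -1/3.
So g(s) = -6s^3 + s^2 - 3s - 1/3.
Then g(-1) = 29/3.

29/3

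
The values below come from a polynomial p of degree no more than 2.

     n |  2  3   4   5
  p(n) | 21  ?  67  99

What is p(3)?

41

The 3 known points determine the degree-2 polynomial uniquely.
Write p(n) = an^2 + bn + c. Substituting each data point gives a linear system:
  4a + 2b + c = 21
  16a + 4b + c = 67
  25a + 5b + c = 99
Solving the system yields a = 3, b = 5, c = -1.
So p(n) = 3n^2 + 5n - 1.
Then p(3) = 41.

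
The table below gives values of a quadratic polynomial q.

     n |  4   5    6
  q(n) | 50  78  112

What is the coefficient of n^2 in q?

3

Write q(n) = an^2 + bn + c. Substituting each data point gives a linear system:
  16a + 4b + c = 50
  25a + 5b + c = 78
  36a + 6b + c = 112
Solving the system yields a = 3, b = 1, c = -2.
So q(n) = 3n² + n - 2.
The leading coefficient is 3.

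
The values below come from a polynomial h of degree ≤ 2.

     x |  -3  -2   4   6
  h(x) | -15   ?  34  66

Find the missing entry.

-14

The 3 known points determine the degree-2 polynomial uniquely.
Write h(x) = ax^2 + bx + c. Substituting each data point gives a linear system:
  9a - 3b + c = -15
  16a + 4b + c = 34
  36a + 6b + c = 66
Solving the system yields a = 1, b = 6, c = -6.
So h(x) = x^2 + 6x - 6.
Then h(-2) = -14.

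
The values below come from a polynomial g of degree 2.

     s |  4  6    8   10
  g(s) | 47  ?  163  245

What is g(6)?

97

The 3 known points determine the degree-2 polynomial uniquely.
Write g(s) = as^2 + bs + c. Substituting each data point gives a linear system:
  16a + 4b + c = 47
  64a + 8b + c = 163
  100a + 10b + c = 245
Solving the system yields a = 2, b = 5, c = -5.
So g(s) = 2s² + 5s - 5.
Then g(6) = 97.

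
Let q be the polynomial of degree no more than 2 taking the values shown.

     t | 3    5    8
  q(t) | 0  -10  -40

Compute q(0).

0

Using the Lagrange interpolation formula with nodes 3, 5, 8:
  L_0(t) = (t - 5)(t - 8) / 10
  L_1(t) = (t - 3)(t - 8) / -6
  L_2(t) = (t - 3)(t - 5) / 15
Then q(t) = 0·L_0(t) - 10·L_1(t) - 40·L_2(t).
Expanding and collecting terms gives q(t) = -t² + 3t.
Evaluating at t = 0: q(0) = 0.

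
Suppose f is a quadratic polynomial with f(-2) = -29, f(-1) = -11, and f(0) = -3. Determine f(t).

Using the Lagrange interpolation formula with nodes -2, -1, 0:
  L_0(t) = (t + 1)t / 2
  L_1(t) = (t + 2)t / -1
  L_2(t) = (t + 2)(t + 1) / 2
Then f(t) = -29·L_0(t) - 11·L_1(t) - 3·L_2(t).
Expanding and collecting terms gives f(t) = -5t^2 + 3t - 3.
Check: f(-2) = -29. ✓

f(t) = -5t^2 + 3t - 3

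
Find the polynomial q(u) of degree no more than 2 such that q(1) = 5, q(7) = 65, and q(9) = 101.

q(u) = u^2 + 2u + 2

Write q(u) = au^2 + bu + c. Substituting each data point gives a linear system:
  a + b + c = 5
  49a + 7b + c = 65
  81a + 9b + c = 101
Solving the system yields a = 1, b = 2, c = 2.
So q(u) = u^2 + 2u + 2.
Check: q(1) = 5. ✓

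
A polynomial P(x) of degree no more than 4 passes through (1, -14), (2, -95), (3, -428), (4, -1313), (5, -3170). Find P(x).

Write P(x) = ax^4 + bx^3 + cx^2 + dx + e. Substituting each data point gives a linear system:
  a + b + c + d + e = -14
  16a + 8b + 4c + 2d + e = -95
  81a + 27b + 9c + 3d + e = -428
  256a + 64b + 16c + 4d + e = -1313
  625a + 125b + 25c + 5d + e = -3170
Solving the system yields a = -5, b = 0, c = -1, d = -3, e = -5.
So P(x) = -5x⁴ - x² - 3x - 5.
Check: P(4) = -1313. ✓

P(x) = -5x^4 - x^2 - 3x - 5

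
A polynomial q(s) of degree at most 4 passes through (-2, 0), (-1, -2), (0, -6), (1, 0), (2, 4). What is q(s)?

Write q(s) = as^4 + bs^3 + cs^2 + ds + e. Substituting each data point gives a linear system:
  16a - 8b + 4c - 2d + e = 0
  a - b + c - d + e = -2
  e = -6
  a + b + c + d + e = 0
  16a + 8b + 4c + 2d + e = 4
Solving the system yields a = -1, b = 0, c = 6, d = 1, e = -6.
So q(s) = -s⁴ + 6s² + s - 6.
Check: q(2) = 4. ✓

q(s) = -s^4 + 6s^2 + s - 6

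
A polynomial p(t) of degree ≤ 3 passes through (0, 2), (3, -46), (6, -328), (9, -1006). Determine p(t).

Using the Lagrange interpolation formula with nodes 0, 3, 6, 9:
  L_0(t) = (t - 3)(t - 6)(t - 9) / -162
  L_1(t) = t(t - 6)(t - 9) / 54
  L_2(t) = t(t - 3)(t - 9) / -54
  L_3(t) = t(t - 3)(t - 6) / 162
Then p(t) = 2·L_0(t) - 46·L_1(t) - 328·L_2(t) - 1006·L_3(t).
Expanding and collecting terms gives p(t) = -t³ - 4t² + 5t + 2.
Check: p(0) = 2. ✓

p(t) = -t^3 - 4t^2 + 5t + 2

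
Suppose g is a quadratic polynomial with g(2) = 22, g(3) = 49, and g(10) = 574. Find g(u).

g(u) = 6u^2 - 3u + 4

Write g(u) = au^2 + bu + c. Substituting each data point gives a linear system:
  4a + 2b + c = 22
  9a + 3b + c = 49
  100a + 10b + c = 574
Solving the system yields a = 6, b = -3, c = 4.
So g(u) = 6u^2 - 3u + 4.
Check: g(10) = 574. ✓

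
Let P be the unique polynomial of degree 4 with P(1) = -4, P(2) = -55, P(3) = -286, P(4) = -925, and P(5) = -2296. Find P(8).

-15481

Write P(n) = an^4 + bn^3 + cn^2 + dn + e. Substituting each data point gives a linear system:
  a + b + c + d + e = -4
  16a + 8b + 4c + 2d + e = -55
  81a + 27b + 9c + 3d + e = -286
  256a + 64b + 16c + 4d + e = -925
  625a + 125b + 25c + 5d + e = -2296
Solving the system yields a = -4, b = 2, c = -2, d = 1, e = -1.
So P(n) = -4n⁴ + 2n³ - 2n² + n - 1.
Then P(8) = -15481.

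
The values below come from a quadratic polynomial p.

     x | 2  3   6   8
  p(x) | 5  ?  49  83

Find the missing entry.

13

The 3 known points determine the degree-2 polynomial uniquely.
Write p(x) = ax^2 + bx + c. Substituting each data point gives a linear system:
  4a + 2b + c = 5
  36a + 6b + c = 49
  64a + 8b + c = 83
Solving the system yields a = 1, b = 3, c = -5.
So p(x) = x² + 3x - 5.
Then p(3) = 13.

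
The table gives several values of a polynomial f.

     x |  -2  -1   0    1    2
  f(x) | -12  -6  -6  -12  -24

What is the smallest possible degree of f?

2

Forward differences of the values at x = -2, -1, 0, 1, 2:
  f  : -12  -6  -6  -12  -24
  Δ  : 6  0  -6  -12
  Δ^2: -6  -6  -6
  Δ^3: 0  0
  Δ^4: 0
The second differences are constant (-6) and nonzero, while all higher differences vanish, so the minimal degree is 2.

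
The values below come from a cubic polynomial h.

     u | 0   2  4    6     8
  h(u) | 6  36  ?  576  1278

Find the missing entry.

The 4 known points determine the degree-3 polynomial uniquely.
Write h(u) = au^3 + bu^2 + cu + d. Substituting each data point gives a linear system:
  d = 6
  8a + 4b + 2c + d = 36
  216a + 36b + 6c + d = 576
  512a + 64b + 8c + d = 1278
Solving the system yields a = 2, b = 4, c = -1, d = 6.
So h(u) = 2u^3 + 4u^2 - u + 6.
Then h(4) = 194.

194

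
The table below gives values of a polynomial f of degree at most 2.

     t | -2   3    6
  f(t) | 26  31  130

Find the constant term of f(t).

4

Write f(t) = at^2 + bt + c. Substituting each data point gives a linear system:
  4a - 2b + c = 26
  9a + 3b + c = 31
  36a + 6b + c = 130
Solving the system yields a = 4, b = -3, c = 4.
So f(t) = 4t^2 - 3t + 4.
The constant term is 4.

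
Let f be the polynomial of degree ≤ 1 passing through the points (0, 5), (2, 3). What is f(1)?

Write f(u) = au + b. Substituting each data point gives a linear system:
  b = 5
  2a + b = 3
Solving the system yields a = -1, b = 5.
So f(u) = -u + 5.
Then f(1) = 4.

4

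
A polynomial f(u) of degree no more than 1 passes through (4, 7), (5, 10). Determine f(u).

f(u) = 3u - 5

Write f(u) = au + b. Substituting each data point gives a linear system:
  4a + b = 7
  5a + b = 10
Solving the system yields a = 3, b = -5.
So f(u) = 3u - 5.
Check: f(5) = 10. ✓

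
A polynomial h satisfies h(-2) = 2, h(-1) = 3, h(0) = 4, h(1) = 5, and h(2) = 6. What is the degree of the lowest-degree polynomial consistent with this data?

1

Forward differences of the values at s = -2, -1, 0, 1, 2:
  h  : 2  3  4  5  6
  Δ  : 1  1  1  1
  Δ^2: 0  0  0
  Δ^3: 0  0
  Δ^4: 0
The first differences are constant (1) and nonzero, while all higher differences vanish, so the minimal degree is 1.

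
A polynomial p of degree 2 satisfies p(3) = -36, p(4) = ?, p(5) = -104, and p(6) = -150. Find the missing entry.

-66

On equispaced nodes a degree-2 polynomial has vanishing third forward difference, so
  - p(3) + 3·p(4) - 3·p(5) + p(6) = 0.
Substituting the known values and solving for p(4):
  3·p(4) = -198
  p(4) = -66.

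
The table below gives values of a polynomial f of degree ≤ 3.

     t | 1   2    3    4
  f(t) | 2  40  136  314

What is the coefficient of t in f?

-5

Write f(t) = at^3 + bt^2 + ct + d. Substituting each data point gives a linear system:
  a + b + c + d = 2
  8a + 4b + 2c + d = 40
  27a + 9b + 3c + d = 136
  64a + 16b + 4c + d = 314
Solving the system yields a = 4, b = 5, c = -5, d = -2.
So f(t) = 4t³ + 5t² - 5t - 2.
The coefficient of t is -5.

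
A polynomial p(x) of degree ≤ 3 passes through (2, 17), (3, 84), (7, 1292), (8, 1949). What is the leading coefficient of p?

Write p(x) = ax^3 + bx^2 + cx + d. Substituting each data point gives a linear system:
  8a + 4b + 2c + d = 17
  27a + 9b + 3c + d = 84
  343a + 49b + 7c + d = 1292
  512a + 64b + 8c + d = 1949
Solving the system yields a = 4, b = -1, c = -4, d = -3.
So p(x) = 4x³ - x² - 4x - 3.
The leading coefficient is 4.

4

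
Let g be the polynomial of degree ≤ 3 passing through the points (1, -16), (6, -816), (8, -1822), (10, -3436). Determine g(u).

g(u) = -3u^3 - 4u^2 - 3u - 6

Write g(u) = au^3 + bu^2 + cu + d. Substituting each data point gives a linear system:
  a + b + c + d = -16
  216a + 36b + 6c + d = -816
  512a + 64b + 8c + d = -1822
  1000a + 100b + 10c + d = -3436
Solving the system yields a = -3, b = -4, c = -3, d = -6.
So g(u) = -3u^3 - 4u^2 - 3u - 6.
Check: g(6) = -816. ✓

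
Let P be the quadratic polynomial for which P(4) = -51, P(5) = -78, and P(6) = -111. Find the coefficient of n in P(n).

Write P(n) = an^2 + bn + c. Substituting each data point gives a linear system:
  16a + 4b + c = -51
  25a + 5b + c = -78
  36a + 6b + c = -111
Solving the system yields a = -3, b = 0, c = -3.
So P(n) = -3n² - 3.
The coefficient of n is 0.

0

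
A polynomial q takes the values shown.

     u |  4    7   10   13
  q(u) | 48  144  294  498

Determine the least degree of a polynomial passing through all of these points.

Forward differences of the values at u = 4, 7, 10, 13:
  q  : 48  144  294  498
  Δ  : 96  150  204
  Δ^2: 54  54
  Δ^3: 0
The second differences are constant (54) and nonzero, while all higher differences vanish, so the minimal degree is 2.

2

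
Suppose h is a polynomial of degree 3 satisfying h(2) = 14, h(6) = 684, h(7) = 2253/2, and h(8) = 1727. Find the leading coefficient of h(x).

4

Write h(x) = ax^3 + bx^2 + cx + d. Substituting each data point gives a linear system:
  8a + 4b + 2c + d = 14
  216a + 36b + 6c + d = 684
  343a + 49b + 7c + d = 2253/2
  512a + 64b + 8c + d = 1727
Solving the system yields a = 4, b = -5, c = -1/2, d = 3.
So h(x) = 4x^3 - 5x^2 - (1/2)x + 3.
The leading coefficient is 4.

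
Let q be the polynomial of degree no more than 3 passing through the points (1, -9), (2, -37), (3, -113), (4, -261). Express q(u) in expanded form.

q(u) = -4u^3 - 5

Using the Lagrange interpolation formula with nodes 1, 2, 3, 4:
  L_0(u) = (u - 2)(u - 3)(u - 4) / -6
  L_1(u) = (u - 1)(u - 3)(u - 4) / 2
  L_2(u) = (u - 1)(u - 2)(u - 4) / -2
  L_3(u) = (u - 1)(u - 2)(u - 3) / 6
Then q(u) = -9·L_0(u) - 37·L_1(u) - 113·L_2(u) - 261·L_3(u).
Expanding and collecting terms gives q(u) = -4u^3 - 5.
Check: q(3) = -113. ✓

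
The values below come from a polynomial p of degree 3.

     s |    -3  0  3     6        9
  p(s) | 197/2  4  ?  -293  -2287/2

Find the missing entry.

On equispaced nodes a degree-3 polynomial has vanishing fourth forward difference, so
  p(-3) - 4·p(0) + 6·p(3) - 4·p(6) + p(9) = 0.
Substituting the known values and solving for p(3):
  6·p(3) = -111
  p(3) = -37/2.

-37/2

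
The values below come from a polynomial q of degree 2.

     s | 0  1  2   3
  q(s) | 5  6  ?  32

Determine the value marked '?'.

On equispaced nodes a degree-2 polynomial has vanishing third forward difference, so
  - q(0) + 3·q(1) - 3·q(2) + q(3) = 0.
Substituting the known values and solving for q(2):
  -3·q(2) = -45
  q(2) = 15.

15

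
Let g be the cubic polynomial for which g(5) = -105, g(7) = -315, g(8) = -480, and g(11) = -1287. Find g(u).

g(u) = -u^3 + 4u

Write g(u) = au^3 + bu^2 + cu + d. Substituting each data point gives a linear system:
  125a + 25b + 5c + d = -105
  343a + 49b + 7c + d = -315
  512a + 64b + 8c + d = -480
  1331a + 121b + 11c + d = -1287
Solving the system yields a = -1, b = 0, c = 4, d = 0.
So g(u) = -u^3 + 4u.
Check: g(8) = -480. ✓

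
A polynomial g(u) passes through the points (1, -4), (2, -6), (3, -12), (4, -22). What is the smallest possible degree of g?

2

Forward differences of the values at u = 1, 2, 3, 4:
  g  : -4  -6  -12  -22
  Δ  : -2  -6  -10
  Δ^2: -4  -4
  Δ^3: 0
The second differences are constant (-4) and nonzero, while all higher differences vanish, so the minimal degree is 2.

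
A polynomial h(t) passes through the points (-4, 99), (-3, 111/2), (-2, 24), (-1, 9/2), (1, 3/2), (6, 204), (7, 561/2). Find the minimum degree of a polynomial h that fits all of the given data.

Divided differences on the nodes -4, -3, -2, -1, 1, 6, 7:
  order 0: 99  111/2  24  9/2  3/2  204  561/2
  order 1: -87/2  -63/2  -39/2  -3/2  81/2  153/2
  order 2: 6  6  6  6  6
  order 3: 0  0  0  0
  order 4: 0  0  0
  order 5: 0  0
  order 6: 0
The order-2 divided differences are all 6 (nonzero) and every higher order vanishes, so the data lies on a polynomial of degree exactly 2.

2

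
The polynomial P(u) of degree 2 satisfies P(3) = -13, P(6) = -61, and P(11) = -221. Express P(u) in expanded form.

P(u) = -2u^2 + 2u - 1

Write P(u) = au^2 + bu + c. Substituting each data point gives a linear system:
  9a + 3b + c = -13
  36a + 6b + c = -61
  121a + 11b + c = -221
Solving the system yields a = -2, b = 2, c = -1.
So P(u) = -2u² + 2u - 1.
Check: P(6) = -61. ✓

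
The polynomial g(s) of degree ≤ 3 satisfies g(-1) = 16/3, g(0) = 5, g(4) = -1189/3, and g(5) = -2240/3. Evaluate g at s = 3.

Write g(s) = as^3 + bs^2 + cs + d. Substituting each data point gives a linear system:
  -a + b - c + d = 16/3
  d = 5
  64a + 16b + 4c + d = -1189/3
  125a + 25b + 5c + d = -2240/3
Solving the system yields a = -5, b = -5, c = -1/3, d = 5.
So g(s) = -5s³ - 5s² - (1/3)s + 5.
Then g(3) = -176.

-176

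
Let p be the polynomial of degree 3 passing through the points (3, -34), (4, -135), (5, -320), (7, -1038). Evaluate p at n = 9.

-2380

Using the Lagrange interpolation formula with nodes 3, 4, 5, 7:
  L_0(n) = (n - 4)(n - 5)(n - 7) / -8
  L_1(n) = (n - 3)(n - 5)(n - 7) / 3
  L_2(n) = (n - 3)(n - 4)(n - 7) / -4
  L_3(n) = (n - 3)(n - 4)(n - 5) / 24
Then p(n) = -34·L_0(n) - 135·L_1(n) - 320·L_2(n) - 1038·L_3(n).
Expanding and collecting terms gives p(n) = -4n^3 + 6n^2 + 5n + 5.
Evaluating at n = 9: p(9) = -2380.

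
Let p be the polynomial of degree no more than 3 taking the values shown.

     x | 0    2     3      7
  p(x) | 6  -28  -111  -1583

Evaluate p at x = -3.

Write p(x) = ax^3 + bx^2 + cx + d. Substituting each data point gives a linear system:
  d = 6
  8a + 4b + 2c + d = -28
  27a + 9b + 3c + d = -111
  343a + 49b + 7c + d = -1583
Solving the system yields a = -5, b = 3, c = -3, d = 6.
So p(x) = -5x³ + 3x² - 3x + 6.
Then p(-3) = 177.

177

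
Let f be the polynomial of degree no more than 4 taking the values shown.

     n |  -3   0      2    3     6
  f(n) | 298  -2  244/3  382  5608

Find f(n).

Using the Lagrange interpolation formula with nodes -3, 0, 2, 3, 6:
  L_0(n) = n(n - 2)(n - 3)(n - 6) / 810
  L_1(n) = (n + 3)(n - 2)(n - 3)(n - 6) / -108
  L_2(n) = (n + 3)n(n - 3)(n - 6) / 40
  L_3(n) = (n + 3)n(n - 2)(n - 6) / -54
  L_4(n) = (n + 3)n(n - 2)(n - 3) / 648
Then f(n) = 298·L_0(n) - 2·L_1(n) + 244/3·L_2(n) + 382·L_3(n) + 5608·L_4(n).
Expanding and collecting terms gives f(n) = 4n^4 + (5/3)n^3 + 2n^2 - n - 2.
Check: f(6) = 5608. ✓

f(n) = 4n^4 + (5/3)n^3 + 2n^2 - n - 2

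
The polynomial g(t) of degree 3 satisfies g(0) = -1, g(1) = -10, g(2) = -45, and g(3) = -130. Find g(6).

Forward differences of the values at t = 0, 1, 2, 3:
  g  : -1  -10  -45  -130
  Δ  : -9  -35  -85
  Δ^2: -26  -50
  Δ^3: -24
The third differences are constant, confirming degree 3.
Interpolating (Newton forward form) and evaluating at t = 6 gives g(6) = -925.

-925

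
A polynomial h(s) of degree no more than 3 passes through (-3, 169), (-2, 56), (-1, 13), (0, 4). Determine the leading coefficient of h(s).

-6

Write h(s) = as^3 + bs^2 + cs + d. Substituting each data point gives a linear system:
  -27a + 9b - 3c + d = 169
  -8a + 4b - 2c + d = 56
  -a + b - c + d = 13
  d = 4
Solving the system yields a = -6, b = -1, c = -4, d = 4.
So h(s) = -6s³ - s² - 4s + 4.
The leading coefficient is -6.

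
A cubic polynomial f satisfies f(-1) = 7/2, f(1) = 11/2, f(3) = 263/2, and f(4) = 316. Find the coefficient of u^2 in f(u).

1/2

Write f(u) = au^3 + bu^2 + cu + d. Substituting each data point gives a linear system:
  -a + b - c + d = 7/2
  a + b + c + d = 11/2
  27a + 9b + 3c + d = 263/2
  64a + 16b + 4c + d = 316
Solving the system yields a = 5, b = 1/2, c = -4, d = 4.
So f(u) = 5u^3 + (1/2)u^2 - 4u + 4.
The coefficient of u^2 is 1/2.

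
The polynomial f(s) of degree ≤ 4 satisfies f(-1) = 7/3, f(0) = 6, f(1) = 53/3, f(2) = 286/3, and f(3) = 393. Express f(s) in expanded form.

Write f(s) = as^4 + bs^3 + cs^2 + ds + e. Substituting each data point gives a linear system:
  a - b + c - d + e = 7/3
  e = 6
  a + b + c + d + e = 53/3
  16a + 8b + 4c + 2d + e = 286/3
  81a + 27b + 9c + 3d + e = 393
Solving the system yields a = 4, b = 5/3, c = 0, d = 6, e = 6.
So f(s) = 4s^4 + (5/3)s^3 + 6s + 6.
Check: f(1) = 53/3. ✓

f(s) = 4s^4 + (5/3)s^3 + 6s + 6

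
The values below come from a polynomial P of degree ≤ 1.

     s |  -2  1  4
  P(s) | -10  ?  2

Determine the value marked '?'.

-4

The 2 known points determine the degree-1 polynomial uniquely.
Write P(s) = as + b. Substituting each data point gives a linear system:
  -2a + b = -10
  4a + b = 2
Solving the system yields a = 2, b = -6.
So P(s) = 2s - 6.
Then P(1) = -4.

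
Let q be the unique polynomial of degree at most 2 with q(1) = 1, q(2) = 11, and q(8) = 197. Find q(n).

q(n) = 3n^2 + n - 3

Write q(n) = an^2 + bn + c. Substituting each data point gives a linear system:
  a + b + c = 1
  4a + 2b + c = 11
  64a + 8b + c = 197
Solving the system yields a = 3, b = 1, c = -3.
So q(n) = 3n² + n - 3.
Check: q(8) = 197. ✓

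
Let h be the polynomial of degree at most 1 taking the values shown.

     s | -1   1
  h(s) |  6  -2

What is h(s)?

h(s) = -4s + 2

Using the Lagrange interpolation formula with nodes -1, 1:
  L_0(s) = (s - 1) / -2
  L_1(s) = (s + 1) / 2
Then h(s) = 6·L_0(s) - 2·L_1(s).
Expanding and collecting terms gives h(s) = -4s + 2.
Check: h(-1) = 6. ✓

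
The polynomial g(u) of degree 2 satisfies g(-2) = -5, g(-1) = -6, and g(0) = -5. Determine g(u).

g(u) = u^2 + 2u - 5

Write g(u) = au^2 + bu + c. Substituting each data point gives a linear system:
  4a - 2b + c = -5
  a - b + c = -6
  c = -5
Solving the system yields a = 1, b = 2, c = -5.
So g(u) = u^2 + 2u - 5.
Check: g(-1) = -6. ✓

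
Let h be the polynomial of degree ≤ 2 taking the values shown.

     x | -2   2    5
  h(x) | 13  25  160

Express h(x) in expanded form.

h(x) = 6x^2 + 3x - 5

Using the Lagrange interpolation formula with nodes -2, 2, 5:
  L_0(x) = (x - 2)(x - 5) / 28
  L_1(x) = (x + 2)(x - 5) / -12
  L_2(x) = (x + 2)(x - 2) / 21
Then h(x) = 13·L_0(x) + 25·L_1(x) + 160·L_2(x).
Expanding and collecting terms gives h(x) = 6x^2 + 3x - 5.
Check: h(2) = 25. ✓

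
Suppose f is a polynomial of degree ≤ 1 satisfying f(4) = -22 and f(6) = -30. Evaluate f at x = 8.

-38

Write f(x) = ax + b. Substituting each data point gives a linear system:
  4a + b = -22
  6a + b = -30
Solving the system yields a = -4, b = -6.
So f(x) = -4x - 6.
Then f(8) = -38.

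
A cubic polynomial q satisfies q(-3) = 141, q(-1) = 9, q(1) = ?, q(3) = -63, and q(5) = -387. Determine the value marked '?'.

5

The 4 known points determine the degree-3 polynomial uniquely.
Write q(x) = ax^3 + bx^2 + cx + d. Substituting each data point gives a linear system:
  -27a + 9b - 3c + d = 141
  -a + b - c + d = 9
  27a + 9b + 3c + d = -63
  125a + 25b + 5c + d = -387
Solving the system yields a = -4, b = 4, c = 2, d = 3.
So q(x) = -4x^3 + 4x^2 + 2x + 3.
Then q(1) = 5.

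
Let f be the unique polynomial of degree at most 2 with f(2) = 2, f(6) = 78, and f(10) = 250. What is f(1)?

Using the Lagrange interpolation formula with nodes 2, 6, 10:
  L_0(x) = (x - 6)(x - 10) / 32
  L_1(x) = (x - 2)(x - 10) / -16
  L_2(x) = (x - 2)(x - 6) / 32
Then f(x) = 2·L_0(x) + 78·L_1(x) + 250·L_2(x).
Expanding and collecting terms gives f(x) = 3x^2 - 5x.
Evaluating at x = 1: f(1) = -2.

-2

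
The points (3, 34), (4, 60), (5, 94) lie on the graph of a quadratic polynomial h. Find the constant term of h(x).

Write h(x) = ax^2 + bx + c. Substituting each data point gives a linear system:
  9a + 3b + c = 34
  16a + 4b + c = 60
  25a + 5b + c = 94
Solving the system yields a = 4, b = -2, c = 4.
So h(x) = 4x^2 - 2x + 4.
The constant term is 4.

4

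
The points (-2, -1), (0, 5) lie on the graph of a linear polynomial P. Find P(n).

Using the Lagrange interpolation formula with nodes -2, 0:
  L_0(n) = n / -2
  L_1(n) = (n + 2) / 2
Then P(n) = -1·L_0(n) + 5·L_1(n).
Expanding and collecting terms gives P(n) = 3n + 5.
Check: P(0) = 5. ✓

P(n) = 3n + 5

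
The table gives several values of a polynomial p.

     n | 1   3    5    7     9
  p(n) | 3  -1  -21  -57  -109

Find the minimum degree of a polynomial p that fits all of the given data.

Forward differences of the values at n = 1, 3, 5, 7, 9:
  p  : 3  -1  -21  -57  -109
  Δ  : -4  -20  -36  -52
  Δ^2: -16  -16  -16
  Δ^3: 0  0
  Δ^4: 0
The second differences are constant (-16) and nonzero, while all higher differences vanish, so the minimal degree is 2.

2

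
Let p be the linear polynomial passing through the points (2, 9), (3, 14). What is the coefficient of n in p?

Write p(n) = an + b. Substituting each data point gives a linear system:
  2a + b = 9
  3a + b = 14
Solving the system yields a = 5, b = -1.
So p(n) = 5n - 1.
The leading coefficient is 5.

5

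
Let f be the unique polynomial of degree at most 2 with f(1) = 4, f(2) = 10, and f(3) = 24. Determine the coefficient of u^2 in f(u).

Write f(u) = au^2 + bu + c. Substituting each data point gives a linear system:
  a + b + c = 4
  4a + 2b + c = 10
  9a + 3b + c = 24
Solving the system yields a = 4, b = -6, c = 6.
So f(u) = 4u^2 - 6u + 6.
The leading coefficient is 4.

4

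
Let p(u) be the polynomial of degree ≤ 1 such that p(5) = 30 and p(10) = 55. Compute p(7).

40

Using the Lagrange interpolation formula with nodes 5, 10:
  L_0(u) = (u - 10) / -5
  L_1(u) = (u - 5) / 5
Then p(u) = 30·L_0(u) + 55·L_1(u).
Expanding and collecting terms gives p(u) = 5u + 5.
Evaluating at u = 7: p(7) = 40.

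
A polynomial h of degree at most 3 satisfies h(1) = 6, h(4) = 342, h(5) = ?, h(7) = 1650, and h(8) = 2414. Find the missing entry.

The 4 known points determine the degree-3 polynomial uniquely.
Write h(n) = an^3 + bn^2 + cn + d. Substituting each data point gives a linear system:
  a + b + c + d = 6
  64a + 16b + 4c + d = 342
  343a + 49b + 7c + d = 1650
  512a + 64b + 8c + d = 2414
Solving the system yields a = 4, b = 6, c = -2, d = -2.
So h(n) = 4n³ + 6n² - 2n - 2.
Then h(5) = 638.

638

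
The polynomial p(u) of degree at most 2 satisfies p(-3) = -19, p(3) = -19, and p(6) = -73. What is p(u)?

p(u) = -2u^2 - 1

Using the Lagrange interpolation formula with nodes -3, 3, 6:
  L_0(u) = (u - 3)(u - 6) / 54
  L_1(u) = (u + 3)(u - 6) / -18
  L_2(u) = (u + 3)(u - 3) / 27
Then p(u) = -19·L_0(u) - 19·L_1(u) - 73·L_2(u).
Expanding and collecting terms gives p(u) = -2u² - 1.
Check: p(6) = -73. ✓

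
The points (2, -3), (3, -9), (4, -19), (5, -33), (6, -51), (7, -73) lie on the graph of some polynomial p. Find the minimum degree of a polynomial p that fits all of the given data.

2

Forward differences of the values at x = 2, 3, 4, 5, 6, 7:
  p  : -3  -9  -19  -33  -51  -73
  Δ  : -6  -10  -14  -18  -22
  Δ^2: -4  -4  -4  -4
  Δ^3: 0  0  0
  Δ^4: 0  0
  Δ^5: 0
The second differences are constant (-4) and nonzero, while all higher differences vanish, so the minimal degree is 2.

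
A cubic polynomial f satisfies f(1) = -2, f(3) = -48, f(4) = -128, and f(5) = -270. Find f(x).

Write f(x) = ax^3 + bx^2 + cx + d. Substituting each data point gives a linear system:
  a + b + c + d = -2
  27a + 9b + 3c + d = -48
  64a + 16b + 4c + d = -128
  125a + 25b + 5c + d = -270
Solving the system yields a = -3, b = 5, c = -4, d = 0.
So f(x) = -3x^3 + 5x^2 - 4x.
Check: f(4) = -128. ✓

f(x) = -3x^3 + 5x^2 - 4x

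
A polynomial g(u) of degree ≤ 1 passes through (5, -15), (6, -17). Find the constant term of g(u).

Write g(u) = au + b. Substituting each data point gives a linear system:
  5a + b = -15
  6a + b = -17
Solving the system yields a = -2, b = -5.
So g(u) = -2u - 5.
The constant term is -5.

-5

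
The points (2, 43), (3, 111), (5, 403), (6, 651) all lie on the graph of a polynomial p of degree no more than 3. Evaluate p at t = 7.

983

Using the Lagrange interpolation formula with nodes 2, 3, 5, 6:
  L_0(t) = (t - 3)(t - 5)(t - 6) / -12
  L_1(t) = (t - 2)(t - 5)(t - 6) / 6
  L_2(t) = (t - 2)(t - 3)(t - 6) / -6
  L_3(t) = (t - 2)(t - 3)(t - 5) / 12
Then p(t) = 43·L_0(t) + 111·L_1(t) + 403·L_2(t) + 651·L_3(t).
Expanding and collecting terms gives p(t) = 2t^3 + 6t^2 + 3.
Evaluating at t = 7: p(7) = 983.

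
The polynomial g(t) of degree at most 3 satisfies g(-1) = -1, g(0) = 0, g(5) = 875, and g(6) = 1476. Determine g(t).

g(t) = 6t^3 + 5t^2

Using the Lagrange interpolation formula with nodes -1, 0, 5, 6:
  L_0(t) = t(t - 5)(t - 6) / -42
  L_1(t) = (t + 1)(t - 5)(t - 6) / 30
  L_2(t) = (t + 1)t(t - 6) / -30
  L_3(t) = (t + 1)t(t - 5) / 42
Then g(t) = -1·L_0(t) + 0·L_1(t) + 875·L_2(t) + 1476·L_3(t).
Expanding and collecting terms gives g(t) = 6t³ + 5t².
Check: g(5) = 875. ✓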